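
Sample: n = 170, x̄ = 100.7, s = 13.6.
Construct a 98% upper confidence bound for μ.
μ ≤ 102.86

Upper bound (one-sided):
t* = 2.070 (one-sided for 98%)
Upper bound = x̄ + t* · s/√n = 100.7 + 2.070 · 13.6/√170 = 102.86

We are 98% confident that μ ≤ 102.86.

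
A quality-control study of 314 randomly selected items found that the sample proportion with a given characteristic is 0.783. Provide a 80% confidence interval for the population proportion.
(0.753, 0.813)

Proportion CI:
SE = √(p̂(1-p̂)/n) = √(0.783 · 0.217 / 314) = 0.02326

z* = 1.282
Margin = z* · SE = 1.282 · 0.02326 = 0.0298

CI: 0.783 ± 0.0298 = (0.753, 0.813)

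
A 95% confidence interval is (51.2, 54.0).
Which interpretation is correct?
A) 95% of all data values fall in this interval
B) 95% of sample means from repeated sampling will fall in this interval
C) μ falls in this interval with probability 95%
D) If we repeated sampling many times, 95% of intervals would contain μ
D

A) Wrong — a CI is about the parameter μ, not individual data values.
B) Wrong — coverage applies to intervals containing μ, not to future x̄ values.
C) Wrong — μ is fixed; the randomness lives in the interval, not in μ.
D) Correct — this is the frequentist long-run coverage interpretation.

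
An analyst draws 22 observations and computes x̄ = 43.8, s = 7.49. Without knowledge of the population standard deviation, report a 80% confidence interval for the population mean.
(41.69, 45.91)

t-interval (σ unknown):
df = n - 1 = 21
t* = 1.323 for 80% confidence

Margin of error = t* · s/√n = 1.323 · 7.49/√22 = 2.11

CI: (41.69, 45.91)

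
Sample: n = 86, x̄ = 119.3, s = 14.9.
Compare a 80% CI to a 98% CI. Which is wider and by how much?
98% CI is wider by 3.47

df = 85
80% CI: t* = 1.292, (117.22, 121.38), width = 2 · t* · s/√n = 4.15
98% CI: t* = 2.371, (115.49, 123.11), width = 2 · t* · s/√n = 7.62

The 98% CI is wider by 7.62 - 4.15 = 3.47.
Higher confidence requires a wider interval.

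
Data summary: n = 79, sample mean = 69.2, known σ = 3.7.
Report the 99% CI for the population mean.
(68.13, 70.27)

z-interval (σ known):
z* = 2.576 for 99% confidence

Margin of error = z* · σ/√n = 2.576 · 3.7/√79 = 1.07

CI: (69.2 - 1.07, 69.2 + 1.07) = (68.13, 70.27)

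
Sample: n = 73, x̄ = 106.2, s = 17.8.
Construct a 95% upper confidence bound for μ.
μ ≤ 109.67

Upper bound (one-sided):
t* = 1.666 (one-sided for 95%)
Upper bound = x̄ + t* · s/√n = 106.2 + 1.666 · 17.8/√73 = 109.67

We are 95% confident that μ ≤ 109.67.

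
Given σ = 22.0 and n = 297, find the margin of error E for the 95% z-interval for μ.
Margin of error = 2.50

Margin of error = z* · σ/√n
= 1.960 · 22.0/√297
= 1.960 · 22.0/17.2337
= 2.50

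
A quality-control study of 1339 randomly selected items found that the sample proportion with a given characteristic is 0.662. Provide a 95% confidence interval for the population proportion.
(0.637, 0.687)

Proportion CI:
SE = √(p̂(1-p̂)/n) = √(0.662 · 0.338 / 1339) = 0.01293

z* = 1.960
Margin = z* · SE = 1.960 · 0.01293 = 0.0253

CI: 0.662 ± 0.0253 = (0.637, 0.687)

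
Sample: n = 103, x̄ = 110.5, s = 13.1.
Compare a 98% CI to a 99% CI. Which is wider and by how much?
99% CI is wider by 0.68

df = 102
98% CI: t* = 2.363, (107.45, 113.55), width = 2 · t* · s/√n = 6.10
99% CI: t* = 2.625, (107.11, 113.89), width = 2 · t* · s/√n = 6.78

The 99% CI is wider by 6.78 - 6.10 = 0.68.
Higher confidence requires a wider interval.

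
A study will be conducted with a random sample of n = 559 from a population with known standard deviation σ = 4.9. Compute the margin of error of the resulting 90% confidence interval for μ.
Margin of error = 0.34

Margin of error = z* · σ/√n
= 1.645 · 4.9/√559
= 1.645 · 4.9/23.6432
= 0.34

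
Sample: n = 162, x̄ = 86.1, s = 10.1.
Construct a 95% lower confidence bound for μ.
μ ≥ 84.79

Lower bound (one-sided):
t* = 1.654 (one-sided for 95%)
Lower bound = x̄ - t* · s/√n = 86.1 - 1.654 · 10.1/√162 = 84.79

We are 95% confident that μ ≥ 84.79.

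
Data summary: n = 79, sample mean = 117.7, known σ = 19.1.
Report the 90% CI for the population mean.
(114.17, 121.23)

z-interval (σ known):
z* = 1.645 for 90% confidence

Margin of error = z* · σ/√n = 1.645 · 19.1/√79 = 3.53

CI: (117.7 - 3.53, 117.7 + 3.53) = (114.17, 121.23)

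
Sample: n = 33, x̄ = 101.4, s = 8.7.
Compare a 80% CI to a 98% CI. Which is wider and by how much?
98% CI is wider by 3.46

df = 32
80% CI: t* = 1.309, (99.42, 103.38), width = 2 · t* · s/√n = 3.96
98% CI: t* = 2.449, (97.69, 105.11), width = 2 · t* · s/√n = 7.42

The 98% CI is wider by 7.42 - 3.96 = 3.46.
Higher confidence requires a wider interval.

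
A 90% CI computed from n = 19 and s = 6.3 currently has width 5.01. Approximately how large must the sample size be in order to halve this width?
n ≈ 76

CI width ∝ 1/√n
To reduce width by factor 2, need √n to grow by 2 → need 2² = 4 times as many samples.

Current: n = 19, width = 5.01
New: n = 76, width ≈ 2.41

Width reduced by factor of 5.01/2.41 = 2.08.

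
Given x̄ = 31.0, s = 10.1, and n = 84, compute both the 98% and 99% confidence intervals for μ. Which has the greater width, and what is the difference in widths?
99% CI is wider by 0.58

df = 83
98% CI: t* = 2.372, (28.39, 33.61), width = 2 · t* · s/√n = 5.23
99% CI: t* = 2.636, (28.10, 33.90), width = 2 · t* · s/√n = 5.81

The 99% CI is wider by 5.81 - 5.23 = 0.58.
Higher confidence requires a wider interval.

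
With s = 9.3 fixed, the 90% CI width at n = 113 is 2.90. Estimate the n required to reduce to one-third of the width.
n ≈ 1017

CI width ∝ 1/√n
To reduce width by factor 3, need √n to grow by 3 → need 3² = 9 times as many samples.

Current: n = 113, width = 2.90
New: n = 1017, width ≈ 0.96

Width reduced by factor of 2.90/0.96 = 3.02.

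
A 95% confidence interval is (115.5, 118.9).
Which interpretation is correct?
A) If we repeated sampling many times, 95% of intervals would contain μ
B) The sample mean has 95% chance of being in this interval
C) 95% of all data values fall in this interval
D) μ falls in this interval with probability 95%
A

A) Correct — this is the frequentist long-run coverage interpretation.
B) Wrong — x̄ is observed and sits in the interval by construction.
C) Wrong — a CI is about the parameter μ, not individual data values.
D) Wrong — μ is fixed; the randomness lives in the interval, not in μ.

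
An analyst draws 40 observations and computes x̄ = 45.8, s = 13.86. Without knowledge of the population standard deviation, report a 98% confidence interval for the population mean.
(40.48, 51.12)

t-interval (σ unknown):
df = n - 1 = 39
t* = 2.426 for 98% confidence

Margin of error = t* · s/√n = 2.426 · 13.86/√40 = 5.32

CI: (40.48, 51.12)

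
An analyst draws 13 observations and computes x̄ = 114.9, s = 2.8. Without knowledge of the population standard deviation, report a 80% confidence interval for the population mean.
(113.85, 115.95)

t-interval (σ unknown):
df = n - 1 = 12
t* = 1.356 for 80% confidence

Margin of error = t* · s/√n = 1.356 · 2.8/√13 = 1.05

CI: (113.85, 115.95)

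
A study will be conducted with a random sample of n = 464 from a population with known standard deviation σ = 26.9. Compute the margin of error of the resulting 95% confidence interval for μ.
Margin of error = 2.45

Margin of error = z* · σ/√n
= 1.960 · 26.9/√464
= 1.960 · 26.9/21.5407
= 2.45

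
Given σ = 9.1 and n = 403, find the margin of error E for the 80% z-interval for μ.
Margin of error = 0.58

Margin of error = z* · σ/√n
= 1.282 · 9.1/√403
= 1.282 · 9.1/20.0749
= 0.58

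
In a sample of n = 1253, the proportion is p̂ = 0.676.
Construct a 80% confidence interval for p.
(0.659, 0.693)

Proportion CI:
SE = √(p̂(1-p̂)/n) = √(0.676 · 0.324 / 1253) = 0.01322

z* = 1.282
Margin = z* · SE = 1.282 · 0.01322 = 0.0169

CI: 0.676 ± 0.0169 = (0.659, 0.693)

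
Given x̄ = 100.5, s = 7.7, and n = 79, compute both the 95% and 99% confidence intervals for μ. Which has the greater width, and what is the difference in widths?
99% CI is wider by 1.12

df = 78
95% CI: t* = 1.991, (98.78, 102.22), width = 2 · t* · s/√n = 3.45
99% CI: t* = 2.640, (98.21, 102.79), width = 2 · t* · s/√n = 4.57

The 99% CI is wider by 4.57 - 3.45 = 1.12.
Higher confidence requires a wider interval.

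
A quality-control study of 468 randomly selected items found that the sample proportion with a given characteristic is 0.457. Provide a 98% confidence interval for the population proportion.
(0.403, 0.511)

Proportion CI:
SE = √(p̂(1-p̂)/n) = √(0.457 · 0.543 / 468) = 0.02303

z* = 2.326
Margin = z* · SE = 2.326 · 0.02303 = 0.0536

CI: 0.457 ± 0.0536 = (0.403, 0.511)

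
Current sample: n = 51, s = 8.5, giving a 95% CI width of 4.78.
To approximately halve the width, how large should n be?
n ≈ 204

CI width ∝ 1/√n
To reduce width by factor 2, need √n to grow by 2 → need 2² = 4 times as many samples.

Current: n = 51, width = 4.78
New: n = 204, width ≈ 2.35

Width reduced by factor of 4.78/2.35 = 2.03.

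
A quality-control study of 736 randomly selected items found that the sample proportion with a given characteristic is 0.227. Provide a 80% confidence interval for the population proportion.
(0.207, 0.247)

Proportion CI:
SE = √(p̂(1-p̂)/n) = √(0.227 · 0.773 / 736) = 0.01544

z* = 1.282
Margin = z* · SE = 1.282 · 0.01544 = 0.0198

CI: 0.227 ± 0.0198 = (0.207, 0.247)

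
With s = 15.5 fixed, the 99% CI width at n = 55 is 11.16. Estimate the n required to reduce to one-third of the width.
n ≈ 495

CI width ∝ 1/√n
To reduce width by factor 3, need √n to grow by 3 → need 3² = 9 times as many samples.

Current: n = 55, width = 11.16
New: n = 495, width ≈ 3.60

Width reduced by factor of 11.16/3.60 = 3.10.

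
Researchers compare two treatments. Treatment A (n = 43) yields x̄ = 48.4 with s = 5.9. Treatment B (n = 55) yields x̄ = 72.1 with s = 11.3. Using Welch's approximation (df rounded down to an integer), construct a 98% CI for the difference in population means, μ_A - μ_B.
(-27.90, -19.50)

Difference: x̄₁ - x̄₂ = -23.70
SE = √(s₁²/n₁ + s₂²/n₂) = √(5.9²/43 + 11.3²/55) = 1.7695
df = 84.95 → 84 (Welch–Satterthwaite, rounded down)
t* = 2.372

CI: -23.70 ± 2.372 · 1.7695 = -23.70 ± 4.20 = (-27.90, -19.50)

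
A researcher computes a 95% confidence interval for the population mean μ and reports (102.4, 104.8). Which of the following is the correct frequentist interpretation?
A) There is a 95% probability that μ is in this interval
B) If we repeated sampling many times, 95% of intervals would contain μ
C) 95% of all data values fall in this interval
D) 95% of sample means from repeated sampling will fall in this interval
B

A) Wrong — μ is fixed; the randomness lives in the interval, not in μ.
B) Correct — this is the frequentist long-run coverage interpretation.
C) Wrong — a CI is about the parameter μ, not individual data values.
D) Wrong — coverage applies to intervals containing μ, not to future x̄ values.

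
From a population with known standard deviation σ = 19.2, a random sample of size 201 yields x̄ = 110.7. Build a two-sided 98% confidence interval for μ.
(107.55, 113.85)

z-interval (σ known):
z* = 2.326 for 98% confidence

Margin of error = z* · σ/√n = 2.326 · 19.2/√201 = 3.15

CI: (110.7 - 3.15, 110.7 + 3.15) = (107.55, 113.85)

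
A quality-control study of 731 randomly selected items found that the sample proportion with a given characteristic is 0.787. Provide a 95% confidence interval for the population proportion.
(0.757, 0.817)

Proportion CI:
SE = √(p̂(1-p̂)/n) = √(0.787 · 0.213 / 731) = 0.01514

z* = 1.960
Margin = z* · SE = 1.960 · 0.01514 = 0.0297

CI: 0.787 ± 0.0297 = (0.757, 0.817)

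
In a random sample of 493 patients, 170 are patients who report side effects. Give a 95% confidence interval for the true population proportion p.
(0.303, 0.387)

Proportion CI:
p̂ = 170/493 = 0.34483
SE = √(p̂(1-p̂)/n) = √(0.34483 · 0.65517 / 493) = 0.02141

z* = 1.960
Margin = z* · SE = 1.960 · 0.02141 = 0.0420

CI: 0.34483 ± 0.0420 = (0.303, 0.387)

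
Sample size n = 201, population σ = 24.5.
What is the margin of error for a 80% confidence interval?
Margin of error = 2.22

Margin of error = z* · σ/√n
= 1.282 · 24.5/√201
= 1.282 · 24.5/14.1774
= 2.22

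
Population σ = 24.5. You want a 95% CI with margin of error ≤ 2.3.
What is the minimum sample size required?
n ≥ 436

For margin E ≤ 2.3:
n ≥ (z* · σ / E)²
n ≥ (1.960 · 24.5 / 2.3)²
n ≥ 435.90

Minimum n = 436 (rounding up)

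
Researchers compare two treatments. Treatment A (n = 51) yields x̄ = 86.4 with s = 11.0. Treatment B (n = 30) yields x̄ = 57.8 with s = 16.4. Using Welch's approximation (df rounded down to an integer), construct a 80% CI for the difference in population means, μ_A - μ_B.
(24.22, 32.98)

Difference: x̄₁ - x̄₂ = 28.60
SE = √(s₁²/n₁ + s₂²/n₂) = √(11.0²/51 + 16.4²/30) = 3.3672
df = 44.57 → 44 (Welch–Satterthwaite, rounded down)
t* = 1.301

CI: 28.60 ± 1.301 · 3.3672 = 28.60 ± 4.38 = (24.22, 32.98)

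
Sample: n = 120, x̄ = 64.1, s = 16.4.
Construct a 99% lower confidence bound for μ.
μ ≥ 60.57

Lower bound (one-sided):
t* = 2.358 (one-sided for 99%)
Lower bound = x̄ - t* · s/√n = 64.1 - 2.358 · 16.4/√120 = 60.57

We are 99% confident that μ ≥ 60.57.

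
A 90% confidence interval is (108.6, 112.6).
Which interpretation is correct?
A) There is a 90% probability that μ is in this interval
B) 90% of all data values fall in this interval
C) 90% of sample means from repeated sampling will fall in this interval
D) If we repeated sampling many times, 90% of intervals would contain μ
D

A) Wrong — μ is fixed; the randomness lives in the interval, not in μ.
B) Wrong — a CI is about the parameter μ, not individual data values.
C) Wrong — coverage applies to intervals containing μ, not to future x̄ values.
D) Correct — this is the frequentist long-run coverage interpretation.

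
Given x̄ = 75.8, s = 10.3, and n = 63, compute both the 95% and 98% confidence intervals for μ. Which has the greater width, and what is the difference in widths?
98% CI is wider by 1.01

df = 62
95% CI: t* = 1.999, (73.21, 78.39), width = 2 · t* · s/√n = 5.19
98% CI: t* = 2.388, (72.70, 78.90), width = 2 · t* · s/√n = 6.20

The 98% CI is wider by 6.20 - 5.19 = 1.01.
Higher confidence requires a wider interval.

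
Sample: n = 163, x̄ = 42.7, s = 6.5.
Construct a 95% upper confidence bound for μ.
μ ≤ 43.54

Upper bound (one-sided):
t* = 1.654 (one-sided for 95%)
Upper bound = x̄ + t* · s/√n = 42.7 + 1.654 · 6.5/√163 = 43.54

We are 95% confident that μ ≤ 43.54.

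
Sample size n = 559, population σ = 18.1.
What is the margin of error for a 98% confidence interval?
Margin of error = 1.78

Margin of error = z* · σ/√n
= 2.326 · 18.1/√559
= 2.326 · 18.1/23.6432
= 1.78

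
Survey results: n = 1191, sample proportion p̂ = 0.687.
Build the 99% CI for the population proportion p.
(0.652, 0.722)

Proportion CI:
SE = √(p̂(1-p̂)/n) = √(0.687 · 0.313 / 1191) = 0.01344

z* = 2.576
Margin = z* · SE = 2.576 · 0.01344 = 0.0346

CI: 0.687 ± 0.0346 = (0.652, 0.722)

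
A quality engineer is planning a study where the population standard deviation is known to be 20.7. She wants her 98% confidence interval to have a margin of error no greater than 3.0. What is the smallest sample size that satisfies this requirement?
n ≥ 258

For margin E ≤ 3.0:
n ≥ (z* · σ / E)²
n ≥ (2.326 · 20.7 / 3.0)²
n ≥ 257.58

Minimum n = 258 (rounding up)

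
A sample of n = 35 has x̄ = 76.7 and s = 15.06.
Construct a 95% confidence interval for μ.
(71.53, 81.87)

t-interval (σ unknown):
df = n - 1 = 34
t* = 2.032 for 95% confidence

Margin of error = t* · s/√n = 2.032 · 15.06/√35 = 5.17

CI: (71.53, 81.87)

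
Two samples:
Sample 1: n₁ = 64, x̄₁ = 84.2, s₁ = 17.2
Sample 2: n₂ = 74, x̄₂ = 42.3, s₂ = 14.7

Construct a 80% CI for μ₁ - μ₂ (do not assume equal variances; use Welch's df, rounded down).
(38.36, 45.44)

Difference: x̄₁ - x̄₂ = 41.90
SE = √(s₁²/n₁ + s₂²/n₂) = √(17.2²/64 + 14.7²/74) = 2.7464
df = 124.77 → 124 (Welch–Satterthwaite, rounded down)
t* = 1.288

CI: 41.90 ± 1.288 · 2.7464 = 41.90 ± 3.54 = (38.36, 45.44)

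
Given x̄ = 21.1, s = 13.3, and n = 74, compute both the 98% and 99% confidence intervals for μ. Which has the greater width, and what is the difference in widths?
99% CI is wider by 0.82

df = 73
98% CI: t* = 2.379, (17.42, 24.78), width = 2 · t* · s/√n = 7.36
99% CI: t* = 2.645, (17.01, 25.19), width = 2 · t* · s/√n = 8.18

The 99% CI is wider by 8.18 - 7.36 = 0.82.
Higher confidence requires a wider interval.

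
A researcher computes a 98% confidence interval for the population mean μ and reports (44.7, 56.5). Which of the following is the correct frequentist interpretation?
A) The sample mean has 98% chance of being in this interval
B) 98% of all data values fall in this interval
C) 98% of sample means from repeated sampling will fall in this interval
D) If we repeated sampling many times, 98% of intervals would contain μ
D

A) Wrong — x̄ is observed and sits in the interval by construction.
B) Wrong — a CI is about the parameter μ, not individual data values.
C) Wrong — coverage applies to intervals containing μ, not to future x̄ values.
D) Correct — this is the frequentist long-run coverage interpretation.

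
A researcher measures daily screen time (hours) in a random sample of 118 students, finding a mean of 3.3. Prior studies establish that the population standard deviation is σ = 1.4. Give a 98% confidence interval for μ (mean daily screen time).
(3.00, 3.60)

z-interval (σ known):
z* = 2.326 for 98% confidence

Margin of error = z* · σ/√n = 2.326 · 1.4/√118 = 0.30

CI: (3.3 - 0.30, 3.3 + 0.30) = (3.00, 3.60)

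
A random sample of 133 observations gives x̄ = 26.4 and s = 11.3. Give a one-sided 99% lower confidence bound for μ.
μ ≥ 24.09

Lower bound (one-sided):
t* = 2.355 (one-sided for 99%)
Lower bound = x̄ - t* · s/√n = 26.4 - 2.355 · 11.3/√133 = 24.09

We are 99% confident that μ ≥ 24.09.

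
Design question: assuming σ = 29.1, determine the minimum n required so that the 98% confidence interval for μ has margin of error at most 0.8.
n ≥ 7159

For margin E ≤ 0.8:
n ≥ (z* · σ / E)²
n ≥ (2.326 · 29.1 / 0.8)²
n ≥ 7158.56

Minimum n = 7159 (rounding up)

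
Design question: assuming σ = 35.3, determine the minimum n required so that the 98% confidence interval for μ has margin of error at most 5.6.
n ≥ 215

For margin E ≤ 5.6:
n ≥ (z* · σ / E)²
n ≥ (2.326 · 35.3 / 5.6)²
n ≥ 214.98

Minimum n = 215 (rounding up)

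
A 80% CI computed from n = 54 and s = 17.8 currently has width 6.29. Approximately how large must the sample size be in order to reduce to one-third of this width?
n ≈ 486

CI width ∝ 1/√n
To reduce width by factor 3, need √n to grow by 3 → need 3² = 9 times as many samples.

Current: n = 54, width = 6.29
New: n = 486, width ≈ 2.07

Width reduced by factor of 6.29/2.07 = 3.04.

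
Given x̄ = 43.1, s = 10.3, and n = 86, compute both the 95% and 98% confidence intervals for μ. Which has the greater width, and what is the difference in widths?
98% CI is wider by 0.85

df = 85
95% CI: t* = 1.988, (40.89, 45.31), width = 2 · t* · s/√n = 4.42
98% CI: t* = 2.371, (40.47, 45.73), width = 2 · t* · s/√n = 5.27

The 98% CI is wider by 5.27 - 4.42 = 0.85.
Higher confidence requires a wider interval.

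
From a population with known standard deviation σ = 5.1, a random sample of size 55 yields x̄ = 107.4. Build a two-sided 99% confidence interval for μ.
(105.63, 109.17)

z-interval (σ known):
z* = 2.576 for 99% confidence

Margin of error = z* · σ/√n = 2.576 · 5.1/√55 = 1.77

CI: (107.4 - 1.77, 107.4 + 1.77) = (105.63, 109.17)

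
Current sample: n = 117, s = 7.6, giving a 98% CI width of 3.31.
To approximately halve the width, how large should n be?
n ≈ 468

CI width ∝ 1/√n
To reduce width by factor 2, need √n to grow by 2 → need 2² = 4 times as many samples.

Current: n = 117, width = 3.31
New: n = 468, width ≈ 1.64

Width reduced by factor of 3.31/1.64 = 2.02.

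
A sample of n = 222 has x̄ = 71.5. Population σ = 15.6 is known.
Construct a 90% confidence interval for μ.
(69.78, 73.22)

z-interval (σ known):
z* = 1.645 for 90% confidence

Margin of error = z* · σ/√n = 1.645 · 15.6/√222 = 1.72

CI: (71.5 - 1.72, 71.5 + 1.72) = (69.78, 73.22)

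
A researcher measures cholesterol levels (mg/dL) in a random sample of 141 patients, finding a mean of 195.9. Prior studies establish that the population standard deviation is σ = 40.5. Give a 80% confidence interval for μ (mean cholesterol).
(191.53, 200.27)

z-interval (σ known):
z* = 1.282 for 80% confidence

Margin of error = z* · σ/√n = 1.282 · 40.5/√141 = 4.37

CI: (195.9 - 4.37, 195.9 + 4.37) = (191.53, 200.27)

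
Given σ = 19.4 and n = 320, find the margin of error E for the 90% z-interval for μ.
Margin of error = 1.78

Margin of error = z* · σ/√n
= 1.645 · 19.4/√320
= 1.645 · 19.4/17.8885
= 1.78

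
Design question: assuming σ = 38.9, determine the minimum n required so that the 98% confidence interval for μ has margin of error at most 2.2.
n ≥ 1692

For margin E ≤ 2.2:
n ≥ (z* · σ / E)²
n ≥ (2.326 · 38.9 / 2.2)²
n ≥ 1691.50

Minimum n = 1692 (rounding up)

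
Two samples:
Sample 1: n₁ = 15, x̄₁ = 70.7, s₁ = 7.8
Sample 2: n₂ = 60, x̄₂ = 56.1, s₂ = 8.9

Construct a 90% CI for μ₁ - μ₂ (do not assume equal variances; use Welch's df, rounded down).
(10.63, 18.57)

Difference: x̄₁ - x̄₂ = 14.60
SE = √(s₁²/n₁ + s₂²/n₂) = √(7.8²/15 + 8.9²/60) = 2.3187
df = 23.99 → 23 (Welch–Satterthwaite, rounded down)
t* = 1.714

CI: 14.60 ± 1.714 · 2.3187 = 14.60 ± 3.97 = (10.63, 18.57)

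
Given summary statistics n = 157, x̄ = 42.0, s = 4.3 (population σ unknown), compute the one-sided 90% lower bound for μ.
μ ≥ 41.56

Lower bound (one-sided):
t* = 1.287 (one-sided for 90%)
Lower bound = x̄ - t* · s/√n = 42.0 - 1.287 · 4.3/√157 = 41.56

We are 90% confident that μ ≥ 41.56.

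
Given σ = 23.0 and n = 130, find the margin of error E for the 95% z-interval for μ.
Margin of error = 3.95

Margin of error = z* · σ/√n
= 1.960 · 23.0/√130
= 1.960 · 23.0/11.4018
= 3.95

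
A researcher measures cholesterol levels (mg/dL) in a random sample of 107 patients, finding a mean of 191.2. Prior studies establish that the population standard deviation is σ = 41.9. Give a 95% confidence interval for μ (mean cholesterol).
(183.26, 199.14)

z-interval (σ known):
z* = 1.960 for 95% confidence

Margin of error = z* · σ/√n = 1.960 · 41.9/√107 = 7.94

CI: (191.2 - 7.94, 191.2 + 7.94) = (183.26, 199.14)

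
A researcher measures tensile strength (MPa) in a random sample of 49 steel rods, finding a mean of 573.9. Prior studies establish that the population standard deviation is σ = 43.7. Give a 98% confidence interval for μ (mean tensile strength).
(559.38, 588.42)

z-interval (σ known):
z* = 2.326 for 98% confidence

Margin of error = z* · σ/√n = 2.326 · 43.7/√49 = 14.52

CI: (573.9 - 14.52, 573.9 + 14.52) = (559.38, 588.42)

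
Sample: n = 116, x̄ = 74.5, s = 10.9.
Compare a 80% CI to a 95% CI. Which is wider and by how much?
95% CI is wider by 1.40

df = 115
80% CI: t* = 1.289, (73.20, 75.80), width = 2 · t* · s/√n = 2.61
95% CI: t* = 1.981, (72.50, 76.50), width = 2 · t* · s/√n = 4.01

The 95% CI is wider by 4.01 - 2.61 = 1.40.
Higher confidence requires a wider interval.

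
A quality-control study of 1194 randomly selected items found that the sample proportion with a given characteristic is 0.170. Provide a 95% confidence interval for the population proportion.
(0.149, 0.191)

Proportion CI:
SE = √(p̂(1-p̂)/n) = √(0.170 · 0.830 / 1194) = 0.01087

z* = 1.960
Margin = z* · SE = 1.960 · 0.01087 = 0.0213

CI: 0.170 ± 0.0213 = (0.149, 0.191)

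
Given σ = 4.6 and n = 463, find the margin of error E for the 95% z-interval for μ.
Margin of error = 0.42

Margin of error = z* · σ/√n
= 1.960 · 4.6/√463
= 1.960 · 4.6/21.5174
= 0.42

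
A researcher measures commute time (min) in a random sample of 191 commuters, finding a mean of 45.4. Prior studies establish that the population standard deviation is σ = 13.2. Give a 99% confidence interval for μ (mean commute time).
(42.94, 47.86)

z-interval (σ known):
z* = 2.576 for 99% confidence

Margin of error = z* · σ/√n = 2.576 · 13.2/√191 = 2.46

CI: (45.4 - 2.46, 45.4 + 2.46) = (42.94, 47.86)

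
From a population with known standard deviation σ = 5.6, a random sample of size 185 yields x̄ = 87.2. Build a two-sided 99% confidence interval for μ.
(86.14, 88.26)

z-interval (σ known):
z* = 2.576 for 99% confidence

Margin of error = z* · σ/√n = 2.576 · 5.6/√185 = 1.06

CI: (87.2 - 1.06, 87.2 + 1.06) = (86.14, 88.26)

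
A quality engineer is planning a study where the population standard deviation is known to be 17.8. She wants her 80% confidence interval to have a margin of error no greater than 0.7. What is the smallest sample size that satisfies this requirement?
n ≥ 1063

For margin E ≤ 0.7:
n ≥ (z* · σ / E)²
n ≥ (1.282 · 17.8 / 0.7)²
n ≥ 1062.72

Minimum n = 1063 (rounding up)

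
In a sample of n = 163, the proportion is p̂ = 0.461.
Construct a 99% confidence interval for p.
(0.360, 0.562)

Proportion CI:
SE = √(p̂(1-p̂)/n) = √(0.461 · 0.539 / 163) = 0.03904

z* = 2.576
Margin = z* · SE = 2.576 · 0.03904 = 0.1006

CI: 0.461 ± 0.1006 = (0.360, 0.562)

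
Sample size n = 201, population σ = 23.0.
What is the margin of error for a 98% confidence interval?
Margin of error = 3.77

Margin of error = z* · σ/√n
= 2.326 · 23.0/√201
= 2.326 · 23.0/14.1774
= 3.77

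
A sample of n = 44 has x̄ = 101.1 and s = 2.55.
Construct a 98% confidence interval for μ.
(100.17, 102.03)

t-interval (σ unknown):
df = n - 1 = 43
t* = 2.416 for 98% confidence

Margin of error = t* · s/√n = 2.416 · 2.55/√44 = 0.93

CI: (100.17, 102.03)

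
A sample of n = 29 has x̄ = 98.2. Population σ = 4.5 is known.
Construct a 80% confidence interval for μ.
(97.13, 99.27)

z-interval (σ known):
z* = 1.282 for 80% confidence

Margin of error = z* · σ/√n = 1.282 · 4.5/√29 = 1.07

CI: (98.2 - 1.07, 98.2 + 1.07) = (97.13, 99.27)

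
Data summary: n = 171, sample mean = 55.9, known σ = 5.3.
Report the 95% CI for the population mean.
(55.11, 56.69)

z-interval (σ known):
z* = 1.960 for 95% confidence

Margin of error = z* · σ/√n = 1.960 · 5.3/√171 = 0.79

CI: (55.9 - 0.79, 55.9 + 0.79) = (55.11, 56.69)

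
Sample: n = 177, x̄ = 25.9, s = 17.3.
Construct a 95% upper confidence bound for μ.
μ ≤ 28.05

Upper bound (one-sided):
t* = 1.654 (one-sided for 95%)
Upper bound = x̄ + t* · s/√n = 25.9 + 1.654 · 17.3/√177 = 28.05

We are 95% confident that μ ≤ 28.05.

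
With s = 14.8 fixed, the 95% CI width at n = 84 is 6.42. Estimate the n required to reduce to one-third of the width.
n ≈ 756

CI width ∝ 1/√n
To reduce width by factor 3, need √n to grow by 3 → need 3² = 9 times as many samples.

Current: n = 84, width = 6.42
New: n = 756, width ≈ 2.11

Width reduced by factor of 6.42/2.11 = 3.04.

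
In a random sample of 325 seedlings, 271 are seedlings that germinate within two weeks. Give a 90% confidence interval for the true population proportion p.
(0.800, 0.868)

Proportion CI:
p̂ = 271/325 = 0.83385
SE = √(p̂(1-p̂)/n) = √(0.83385 · 0.16615 / 325) = 0.02065

z* = 1.645
Margin = z* · SE = 1.645 · 0.02065 = 0.0340

CI: 0.83385 ± 0.0340 = (0.800, 0.868)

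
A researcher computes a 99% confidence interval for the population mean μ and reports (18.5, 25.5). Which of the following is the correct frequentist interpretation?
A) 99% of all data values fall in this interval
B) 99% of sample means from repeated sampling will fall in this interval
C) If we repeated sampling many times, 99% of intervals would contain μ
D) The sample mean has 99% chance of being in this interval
C

A) Wrong — a CI is about the parameter μ, not individual data values.
B) Wrong — coverage applies to intervals containing μ, not to future x̄ values.
C) Correct — this is the frequentist long-run coverage interpretation.
D) Wrong — x̄ is observed and sits in the interval by construction.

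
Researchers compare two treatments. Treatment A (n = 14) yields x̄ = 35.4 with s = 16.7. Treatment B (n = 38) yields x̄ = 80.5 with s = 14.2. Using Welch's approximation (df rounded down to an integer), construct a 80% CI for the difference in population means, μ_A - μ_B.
(-51.76, -38.44)

Difference: x̄₁ - x̄₂ = -45.10
SE = √(s₁²/n₁ + s₂²/n₂) = √(16.7²/14 + 14.2²/38) = 5.0227
df = 20.34 → 20 (Welch–Satterthwaite, rounded down)
t* = 1.325

CI: -45.10 ± 1.325 · 5.0227 = -45.10 ± 6.66 = (-51.76, -38.44)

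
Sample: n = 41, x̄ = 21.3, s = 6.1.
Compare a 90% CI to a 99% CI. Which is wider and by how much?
99% CI is wider by 1.94

df = 40
90% CI: t* = 1.684, (19.70, 22.90), width = 2 · t* · s/√n = 3.21
99% CI: t* = 2.704, (18.72, 23.88), width = 2 · t* · s/√n = 5.15

The 99% CI is wider by 5.15 - 3.21 = 1.94.
Higher confidence requires a wider interval.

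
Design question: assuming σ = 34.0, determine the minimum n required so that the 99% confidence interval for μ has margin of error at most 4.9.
n ≥ 320

For margin E ≤ 4.9:
n ≥ (z* · σ / E)²
n ≥ (2.576 · 34.0 / 4.9)²
n ≥ 319.49

Minimum n = 320 (rounding up)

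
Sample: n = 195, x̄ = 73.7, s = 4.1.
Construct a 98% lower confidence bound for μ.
μ ≥ 73.09

Lower bound (one-sided):
t* = 2.068 (one-sided for 98%)
Lower bound = x̄ - t* · s/√n = 73.7 - 2.068 · 4.1/√195 = 73.09

We are 98% confident that μ ≥ 73.09.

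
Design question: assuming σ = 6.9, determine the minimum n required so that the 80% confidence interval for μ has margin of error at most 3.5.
n ≥ 7

For margin E ≤ 3.5:
n ≥ (z* · σ / E)²
n ≥ (1.282 · 6.9 / 3.5)²
n ≥ 6.39

Minimum n = 7 (rounding up)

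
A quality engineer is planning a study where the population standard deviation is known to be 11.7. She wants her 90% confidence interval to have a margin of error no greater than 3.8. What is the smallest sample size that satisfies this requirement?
n ≥ 26

For margin E ≤ 3.8:
n ≥ (z* · σ / E)²
n ≥ (1.645 · 11.7 / 3.8)²
n ≥ 25.65

Minimum n = 26 (rounding up)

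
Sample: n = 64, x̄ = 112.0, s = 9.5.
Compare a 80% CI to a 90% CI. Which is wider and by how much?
90% CI is wider by 0.88

df = 63
80% CI: t* = 1.295, (110.46, 113.54), width = 2 · t* · s/√n = 3.08
90% CI: t* = 1.669, (110.02, 113.98), width = 2 · t* · s/√n = 3.96

The 90% CI is wider by 3.96 - 3.08 = 0.88.
Higher confidence requires a wider interval.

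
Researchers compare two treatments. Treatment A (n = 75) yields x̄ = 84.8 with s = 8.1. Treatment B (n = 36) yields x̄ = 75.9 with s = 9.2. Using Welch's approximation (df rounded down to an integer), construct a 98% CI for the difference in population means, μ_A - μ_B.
(4.61, 13.19)

Difference: x̄₁ - x̄₂ = 8.90
SE = √(s₁²/n₁ + s₂²/n₂) = √(8.1²/75 + 9.2²/36) = 1.7961
df = 61.84 → 61 (Welch–Satterthwaite, rounded down)
t* = 2.389

CI: 8.90 ± 2.389 · 1.7961 = 8.90 ± 4.29 = (4.61, 13.19)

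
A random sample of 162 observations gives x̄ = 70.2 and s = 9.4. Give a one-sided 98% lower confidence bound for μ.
μ ≥ 68.67

Lower bound (one-sided):
t* = 2.071 (one-sided for 98%)
Lower bound = x̄ - t* · s/√n = 70.2 - 2.071 · 9.4/√162 = 68.67

We are 98% confident that μ ≥ 68.67.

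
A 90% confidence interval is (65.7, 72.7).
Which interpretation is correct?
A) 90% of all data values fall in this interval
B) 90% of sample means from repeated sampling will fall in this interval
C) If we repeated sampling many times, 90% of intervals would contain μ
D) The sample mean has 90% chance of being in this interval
C

A) Wrong — a CI is about the parameter μ, not individual data values.
B) Wrong — coverage applies to intervals containing μ, not to future x̄ values.
C) Correct — this is the frequentist long-run coverage interpretation.
D) Wrong — x̄ is observed and sits in the interval by construction.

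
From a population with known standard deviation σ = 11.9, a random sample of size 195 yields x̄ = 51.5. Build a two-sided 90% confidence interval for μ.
(50.10, 52.90)

z-interval (σ known):
z* = 1.645 for 90% confidence

Margin of error = z* · σ/√n = 1.645 · 11.9/√195 = 1.40

CI: (51.5 - 1.40, 51.5 + 1.40) = (50.10, 52.90)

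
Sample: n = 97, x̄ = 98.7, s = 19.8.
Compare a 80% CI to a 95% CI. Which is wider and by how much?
95% CI is wider by 2.79

df = 96
80% CI: t* = 1.290, (96.11, 101.29), width = 2 · t* · s/√n = 5.19
95% CI: t* = 1.985, (94.71, 102.69), width = 2 · t* · s/√n = 7.98

The 95% CI is wider by 7.98 - 5.19 = 2.79.
Higher confidence requires a wider interval.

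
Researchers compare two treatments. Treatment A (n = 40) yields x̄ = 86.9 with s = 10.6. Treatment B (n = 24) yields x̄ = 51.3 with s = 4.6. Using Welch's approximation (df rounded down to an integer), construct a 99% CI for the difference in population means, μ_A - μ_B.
(30.48, 40.72)

Difference: x̄₁ - x̄₂ = 35.60
SE = √(s₁²/n₁ + s₂²/n₂) = √(10.6²/40 + 4.6²/24) = 1.9211
df = 57.69 → 57 (Welch–Satterthwaite, rounded down)
t* = 2.665

CI: 35.60 ± 2.665 · 1.9211 = 35.60 ± 5.12 = (30.48, 40.72)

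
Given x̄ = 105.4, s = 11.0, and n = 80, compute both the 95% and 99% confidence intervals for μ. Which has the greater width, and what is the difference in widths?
99% CI is wider by 1.60

df = 79
95% CI: t* = 1.990, (102.95, 107.85), width = 2 · t* · s/√n = 4.89
99% CI: t* = 2.640, (102.15, 108.65), width = 2 · t* · s/√n = 6.49

The 99% CI is wider by 6.49 - 4.89 = 1.60.
Higher confidence requires a wider interval.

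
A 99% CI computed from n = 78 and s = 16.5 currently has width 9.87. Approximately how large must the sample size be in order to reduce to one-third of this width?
n ≈ 702

CI width ∝ 1/√n
To reduce width by factor 3, need √n to grow by 3 → need 3² = 9 times as many samples.

Current: n = 78, width = 9.87
New: n = 702, width ≈ 3.22

Width reduced by factor of 9.87/3.22 = 3.07.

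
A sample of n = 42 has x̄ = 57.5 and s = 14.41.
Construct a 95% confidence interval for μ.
(53.01, 61.99)

t-interval (σ unknown):
df = n - 1 = 41
t* = 2.020 for 95% confidence

Margin of error = t* · s/√n = 2.020 · 14.41/√42 = 4.49

CI: (53.01, 61.99)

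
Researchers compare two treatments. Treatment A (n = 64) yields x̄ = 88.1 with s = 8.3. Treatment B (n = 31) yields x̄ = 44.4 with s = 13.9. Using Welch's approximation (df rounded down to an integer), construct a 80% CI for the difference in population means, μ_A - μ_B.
(40.18, 47.22)

Difference: x̄₁ - x̄₂ = 43.70
SE = √(s₁²/n₁ + s₂²/n₂) = √(8.3²/64 + 13.9²/31) = 2.7035
df = 40.68 → 40 (Welch–Satterthwaite, rounded down)
t* = 1.303

CI: 43.70 ± 1.303 · 2.7035 = 43.70 ± 3.52 = (40.18, 47.22)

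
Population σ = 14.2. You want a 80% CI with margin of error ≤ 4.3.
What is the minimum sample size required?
n ≥ 18

For margin E ≤ 4.3:
n ≥ (z* · σ / E)²
n ≥ (1.282 · 14.2 / 4.3)²
n ≥ 17.92

Minimum n = 18 (rounding up)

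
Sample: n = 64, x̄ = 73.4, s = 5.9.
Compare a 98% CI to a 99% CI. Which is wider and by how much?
99% CI is wider by 0.40

df = 63
98% CI: t* = 2.387, (71.64, 75.16), width = 2 · t* · s/√n = 3.52
99% CI: t* = 2.656, (71.44, 75.36), width = 2 · t* · s/√n = 3.92

The 99% CI is wider by 3.92 - 3.52 = 0.40.
Higher confidence requires a wider interval.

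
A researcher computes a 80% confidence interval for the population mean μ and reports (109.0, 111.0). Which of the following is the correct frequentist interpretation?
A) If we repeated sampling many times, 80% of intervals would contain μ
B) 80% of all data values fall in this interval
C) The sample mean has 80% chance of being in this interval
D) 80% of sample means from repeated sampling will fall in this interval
A

A) Correct — this is the frequentist long-run coverage interpretation.
B) Wrong — a CI is about the parameter μ, not individual data values.
C) Wrong — x̄ is observed and sits in the interval by construction.
D) Wrong — coverage applies to intervals containing μ, not to future x̄ values.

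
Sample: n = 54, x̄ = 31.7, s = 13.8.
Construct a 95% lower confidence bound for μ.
μ ≥ 28.56

Lower bound (one-sided):
t* = 1.674 (one-sided for 95%)
Lower bound = x̄ - t* · s/√n = 31.7 - 1.674 · 13.8/√54 = 28.56

We are 95% confident that μ ≥ 28.56.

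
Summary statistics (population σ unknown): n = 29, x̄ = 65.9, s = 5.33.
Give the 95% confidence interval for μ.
(63.87, 67.93)

t-interval (σ unknown):
df = n - 1 = 28
t* = 2.048 for 95% confidence

Margin of error = t* · s/√n = 2.048 · 5.33/√29 = 2.03

CI: (63.87, 67.93)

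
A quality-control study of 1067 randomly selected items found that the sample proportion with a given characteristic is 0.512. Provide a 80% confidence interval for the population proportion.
(0.492, 0.532)

Proportion CI:
SE = √(p̂(1-p̂)/n) = √(0.512 · 0.488 / 1067) = 0.01530

z* = 1.282
Margin = z* · SE = 1.282 · 0.01530 = 0.0196

CI: 0.512 ± 0.0196 = (0.492, 0.532)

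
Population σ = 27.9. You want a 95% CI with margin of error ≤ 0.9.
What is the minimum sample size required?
n ≥ 3692

For margin E ≤ 0.9:
n ≥ (z* · σ / E)²
n ≥ (1.960 · 27.9 / 0.9)²
n ≥ 3691.78

Minimum n = 3692 (rounding up)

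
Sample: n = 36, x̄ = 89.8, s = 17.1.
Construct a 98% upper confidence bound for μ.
μ ≤ 95.88

Upper bound (one-sided):
t* = 2.133 (one-sided for 98%)
Upper bound = x̄ + t* · s/√n = 89.8 + 2.133 · 17.1/√36 = 95.88

We are 98% confident that μ ≤ 95.88.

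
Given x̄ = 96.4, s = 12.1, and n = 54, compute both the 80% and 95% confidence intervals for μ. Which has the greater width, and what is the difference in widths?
95% CI is wider by 2.34

df = 53
80% CI: t* = 1.298, (94.26, 98.54), width = 2 · t* · s/√n = 4.27
95% CI: t* = 2.006, (93.10, 99.70), width = 2 · t* · s/√n = 6.61

The 95% CI is wider by 6.61 - 4.27 = 2.34.
Higher confidence requires a wider interval.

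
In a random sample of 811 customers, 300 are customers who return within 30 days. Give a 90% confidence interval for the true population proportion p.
(0.342, 0.398)

Proportion CI:
p̂ = 300/811 = 0.36991
SE = √(p̂(1-p̂)/n) = √(0.36991 · 0.63009 / 811) = 0.01695

z* = 1.645
Margin = z* · SE = 1.645 · 0.01695 = 0.0279

CI: 0.36991 ± 0.0279 = (0.342, 0.398)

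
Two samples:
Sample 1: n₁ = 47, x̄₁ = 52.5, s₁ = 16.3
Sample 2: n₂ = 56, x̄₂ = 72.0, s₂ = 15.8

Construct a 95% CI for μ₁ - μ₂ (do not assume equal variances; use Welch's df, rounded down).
(-25.81, -13.19)

Difference: x̄₁ - x̄₂ = -19.50
SE = √(s₁²/n₁ + s₂²/n₂) = √(16.3²/47 + 15.8²/56) = 3.1798
df = 96.81 → 96 (Welch–Satterthwaite, rounded down)
t* = 1.985

CI: -19.50 ± 1.985 · 3.1798 = -19.50 ± 6.31 = (-25.81, -13.19)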